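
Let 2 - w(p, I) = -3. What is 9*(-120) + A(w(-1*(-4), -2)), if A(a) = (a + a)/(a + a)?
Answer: -1079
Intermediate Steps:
w(p, I) = 5 (w(p, I) = 2 - 1*(-3) = 2 + 3 = 5)
A(a) = 1 (A(a) = (2*a)/((2*a)) = (2*a)*(1/(2*a)) = 1)
9*(-120) + A(w(-1*(-4), -2)) = 9*(-120) + 1 = -1080 + 1 = -1079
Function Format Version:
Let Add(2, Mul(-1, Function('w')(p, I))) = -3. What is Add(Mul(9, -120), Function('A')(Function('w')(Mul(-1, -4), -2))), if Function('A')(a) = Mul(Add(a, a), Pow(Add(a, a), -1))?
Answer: -1079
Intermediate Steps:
Function('w')(p, I) = 5 (Function('w')(p, I) = Add(2, Mul(-1, -3)) = Add(2, 3) = 5)
Function('A')(a) = 1 (Function('A')(a) = Mul(Mul(2, a), Pow(Mul(2, a), -1)) = Mul(Mul(2, a), Mul(Rational(1, 2), Pow(a, -1))) = 1)
Add(Mul(9, -120), Function('A')(Function('w')(Mul(-1, -4), -2))) = Add(Mul(9, -120), 1) = Add(-1080, 1) = -1079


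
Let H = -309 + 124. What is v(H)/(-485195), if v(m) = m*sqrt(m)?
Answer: 37*I*sqrt(185)/97039 ≈ 0.0051861*I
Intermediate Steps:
H = -185
v(m) = m**(3/2)
v(H)/(-485195) = (-185)**(3/2)/(-485195) = -185*I*sqrt(185)*(-1/485195) = 37*I*sqrt(185)/97039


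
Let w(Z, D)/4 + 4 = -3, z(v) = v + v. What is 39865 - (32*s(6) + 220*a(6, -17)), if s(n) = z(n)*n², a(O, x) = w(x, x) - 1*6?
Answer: 33521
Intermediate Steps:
z(v) = 2*v
w(Z, D) = -28 (w(Z, D) = -16 + 4*(-3) = -16 - 12 = -28)
a(O, x) = -34 (a(O, x) = -28 - 1*6 = -28 - 6 = -34)
s(n) = 2*n³ (s(n) = (2*n)*n² = 2*n³)
39865 - (32*s(6) + 220*a(6, -17)) = 39865 - (32*(2*6³) + 220*(-34)) = 39865 - (32*(2*216) - 7480) = 39865 - (32*432 - 7480) = 39865 - (13824 - 7480) = 39865 - 1*6344 = 39865 - 6344 = 33521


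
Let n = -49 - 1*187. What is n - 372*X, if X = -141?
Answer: 52216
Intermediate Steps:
n = -236 (n = -49 - 187 = -236)
n - 372*X = -236 - 372*(-141) = -236 + 52452 = 52216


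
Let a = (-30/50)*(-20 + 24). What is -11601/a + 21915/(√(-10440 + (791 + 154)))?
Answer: 19335/4 - 1461*I*√1055/211 ≈ 4833.8 - 224.9*I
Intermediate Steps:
a = -12/5 (a = -30*1/50*4 = -⅗*4 = -12/5 ≈ -2.4000)
-11601/a + 21915/(√(-10440 + (791 + 154))) = -11601/(-12/5) + 21915/(√(-10440 + (791 + 154))) = -11601*(-5/12) + 21915/(√(-10440 + 945)) = 19335/4 + 21915/(√(-9495)) = 19335/4 + 21915/((3*I*√1055)) = 19335/4 + 21915*(-I*√1055/3165) = 19335/4 - 1461*I*√1055/211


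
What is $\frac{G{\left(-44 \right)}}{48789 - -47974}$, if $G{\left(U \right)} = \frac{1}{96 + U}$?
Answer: $\frac{1}{5031676} \approx 1.9874 \cdot 10^{-7}$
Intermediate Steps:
$\frac{G{\left(-44 \right)}}{48789 - -47974} = \frac{1}{\left(96 - 44\right) \left(48789 - -47974\right)} = \frac{1}{52 \left(48789 + 47974\right)} = \frac{1}{52 \cdot 96763} = \frac{1}{52} \cdot \frac{1}{96763} = \frac{1}{5031676}$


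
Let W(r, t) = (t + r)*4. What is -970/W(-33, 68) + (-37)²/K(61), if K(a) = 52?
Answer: 7061/364 ≈ 19.398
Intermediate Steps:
W(r, t) = 4*r + 4*t (W(r, t) = (r + t)*4 = 4*r + 4*t)
-970/W(-33, 68) + (-37)²/K(61) = -970/(4*(-33) + 4*68) + (-37)²/52 = -970/(-132 + 272) + 1369*(1/52) = -970/140 + 1369/52 = -970*1/140 + 1369/52 = -97/14 + 1369/52 = 7061/364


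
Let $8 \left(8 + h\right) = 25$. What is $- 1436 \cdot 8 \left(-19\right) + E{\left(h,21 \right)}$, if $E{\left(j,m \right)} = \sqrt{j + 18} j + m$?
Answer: $218293 - \frac{39 \sqrt{210}}{32} \approx 2.1828 \cdot 10^{5}$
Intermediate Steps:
$h = - \frac{39}{8}$ ($h = -8 + \frac{1}{8} \cdot 25 = -8 + \frac{25}{8} = - \frac{39}{8} \approx -4.875$)
$E{\left(j,m \right)} = m + j \sqrt{18 + j}$ ($E{\left(j,m \right)} = \sqrt{18 + j} j + m = j \sqrt{18 + j} + m = m + j \sqrt{18 + j}$)
$- 1436 \cdot 8 \left(-19\right) + E{\left(h,21 \right)} = - 1436 \cdot 8 \left(-19\right) + \left(21 - \frac{39 \sqrt{18 - \frac{39}{8}}}{8}\right) = \left(-1436\right) \left(-152\right) + \left(21 - \frac{39 \sqrt{\frac{105}{8}}}{8}\right) = 218272 + \left(21 - \frac{39 \frac{\sqrt{210}}{4}}{8}\right) = 218272 + \left(21 - \frac{39 \sqrt{210}}{32}\right) = 218293 - \frac{39 \sqrt{210}}{32}$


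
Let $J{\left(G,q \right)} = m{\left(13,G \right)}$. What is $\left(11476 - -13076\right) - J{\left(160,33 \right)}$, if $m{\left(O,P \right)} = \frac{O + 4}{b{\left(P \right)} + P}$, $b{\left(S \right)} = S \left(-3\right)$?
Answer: $\frac{7856657}{320} \approx 24552.0$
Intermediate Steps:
$b{\left(S \right)} = - 3 S$
$m{\left(O,P \right)} = - \frac{4 + O}{2 P}$ ($m{\left(O,P \right)} = \frac{O + 4}{- 3 P + P} = \frac{4 + O}{\left(-2\right) P} = \left(4 + O\right) \left(- \frac{1}{2 P}\right) = - \frac{4 + O}{2 P}$)
$J{\left(G,q \right)} = - \frac{17}{2 G}$ ($J{\left(G,q \right)} = \frac{-4 - 13}{2 G} = \frac{1}{2} \frac{1}{G} \left(-17\right) = - \frac{17}{2 G}$)
$\left(11476 - -13076\right) - J{\left(160,33 \right)} = \left(11476 - -13076\right) - - \frac{17}{2 \cdot 160} = \left(11476 + 13076\right) - \left(- \frac{17}{2}\right) \frac{1}{160} = 24552 - - \frac{17}{320} = 24552 + \frac{17}{320} = \frac{7856657}{320}$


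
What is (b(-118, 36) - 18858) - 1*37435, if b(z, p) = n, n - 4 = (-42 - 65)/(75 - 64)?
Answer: -619286/11 ≈ -56299.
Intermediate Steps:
n = -63/11 (n = 4 + (-42 - 65)/(75 - 64) = 4 - 107/11 = -63/11 ≈ -5.7273)
b(z, p) = -63/11
(b(-118, 36) - 18858) - 1*37435 = (-63/11 - 18858) - 1*37435 = -207501/11 - 37435 = -619286/11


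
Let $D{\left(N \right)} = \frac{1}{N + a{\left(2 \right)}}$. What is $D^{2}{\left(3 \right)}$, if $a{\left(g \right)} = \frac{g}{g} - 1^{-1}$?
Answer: $\frac{1}{9} \approx 0.11111$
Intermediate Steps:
$a{\left(g \right)} = 0$ ($a{\left(g \right)} = 1 - 1 = 0$)
$D{\left(N \right)} = \frac{1}{N}$ ($D{\left(N \right)} = \frac{1}{N + 0} = \frac{1}{N}$)
$D^{2}{\left(3 \right)} = \left(\frac{1}{3}\right)^{2} = \frac{1}{9}$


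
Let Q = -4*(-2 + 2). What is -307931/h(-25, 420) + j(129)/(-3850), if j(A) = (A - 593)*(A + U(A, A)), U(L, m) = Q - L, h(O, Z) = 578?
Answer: -307931/578 ≈ -532.75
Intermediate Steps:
Q = 0 (Q = -4*0 = 0)
U(L, m) = -L (U(L, m) = 0 - L = -L)
j(A) = 0 (j(A) = (A - 593)*(A - A) = (-593 + A)*0 = 0)
-307931/h(-25, 420) + j(129)/(-3850) = -307931/578 + 0/(-3850) = -307931*1/578 + 0*(-1/3850) = -307931/578 + 0 = -307931/578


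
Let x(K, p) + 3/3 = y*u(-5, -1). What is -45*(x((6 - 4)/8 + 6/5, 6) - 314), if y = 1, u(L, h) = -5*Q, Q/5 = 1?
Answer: 15300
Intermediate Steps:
Q = 5 (Q = 5*1 = 5)
u(L, h) = -25 (u(L, h) = -5*5 = -25)
x(K, p) = -26 (x(K, p) = -1 + 1*(-25) = -1 - 25 = -26)
-45*(x((6 - 4)/8 + 6/5, 6) - 314) = -45*(-26 - 314) = -45*(-340) = 15300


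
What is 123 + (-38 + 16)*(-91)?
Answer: 2125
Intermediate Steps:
123 + (-38 + 16)*(-91) = 123 - 22*(-91) = 123 + 2002 = 2125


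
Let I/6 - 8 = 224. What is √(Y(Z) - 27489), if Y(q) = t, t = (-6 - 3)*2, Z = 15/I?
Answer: I*√27507 ≈ 165.85*I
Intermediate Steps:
I = 1392 (I = 48 + 6*224 = 48 + 1344 = 1392)
Z = 5/464 (Z = 15/1392 = 15*(1/1392) = 5/464 ≈ 0.010776)
t = -18 (t = -9*2 = -18)
Y(q) = -18
√(Y(Z) - 27489) = √(-18 - 27489) = √(-27507) = I*√27507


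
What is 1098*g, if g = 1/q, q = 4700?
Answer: 549/2350 ≈ 0.23362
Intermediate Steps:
g = 1/4700 ≈ 0.00021277
1098*g = 1098*(1/4700) = 549/2350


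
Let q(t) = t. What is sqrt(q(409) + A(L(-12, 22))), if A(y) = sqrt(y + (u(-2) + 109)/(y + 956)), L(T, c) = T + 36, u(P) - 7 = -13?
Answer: sqrt(2004100 + 70*sqrt(118115))/70 ≈ 20.345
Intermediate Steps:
u(P) = -6 (u(P) = 7 - 13 = -6)
L(T, c) = 36 + T
A(y) = sqrt(y + 103/(956 + y)) (A(y) = sqrt(y + (-6 + 109)/(y + 956)) = sqrt(y + 103/(956 + y)))
sqrt(q(409) + A(L(-12, 22))) = sqrt(409 + sqrt((103 + (36 - 12)*(956 + (36 - 12)))/(956 + (36 - 12)))) = sqrt(409 + sqrt((103 + 24*(956 + 24))/(956 + 24))) = sqrt(409 + sqrt((103 + 24*980)/980)) = sqrt(409 + sqrt((103 + 23520)/980)) = sqrt(409 + sqrt((1/980)*23623)) = sqrt(409 + sqrt(23623/980)) = sqrt(409 + sqrt(118115)/70)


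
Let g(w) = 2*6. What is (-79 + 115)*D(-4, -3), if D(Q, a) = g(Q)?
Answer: 432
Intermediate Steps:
g(w) = 12
D(Q, a) = 12
(-79 + 115)*D(-4, -3) = (-79 + 115)*12 = 36*12 = 432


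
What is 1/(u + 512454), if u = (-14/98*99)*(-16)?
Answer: 7/3588762 ≈ 1.9505e-6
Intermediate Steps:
u = 1584/7 (u = (-14*1/98*99)*(-16) = -1/7*99*(-16) = -99/7*(-16) = 1584/7 ≈ 226.29)
1/(u + 512454) = 1/(1584/7 + 512454) = 1/(3588762/7) = 7/3588762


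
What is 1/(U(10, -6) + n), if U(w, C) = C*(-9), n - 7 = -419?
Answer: -1/358 ≈ -0.0027933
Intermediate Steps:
n = -412 (n = 7 - 419 = -412)
U(w, C) = -9*C
1/(U(10, -6) + n) = 1/(-9*(-6) - 412) = 1/(54 - 412) = 1/(-358) = -1/358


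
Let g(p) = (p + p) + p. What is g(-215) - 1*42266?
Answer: -42911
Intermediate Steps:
g(p) = 3*p (g(p) = 2*p + p = 3*p)
g(-215) - 1*42266 = 3*(-215) - 1*42266 = -645 - 42266 = -42911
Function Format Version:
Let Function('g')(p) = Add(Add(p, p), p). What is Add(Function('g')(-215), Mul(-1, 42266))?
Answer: -42911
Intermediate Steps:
Function('g')(p) = Mul(3, p) (Function('g')(p) = Add(Mul(2, p), p) = Mul(3, p))
Add(Function('g')(-215), Mul(-1, 42266)) = Add(Mul(3, -215), Mul(-1, 42266)) = Add(-645, -42266) = -42911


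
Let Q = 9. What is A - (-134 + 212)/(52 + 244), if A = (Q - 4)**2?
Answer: 3661/148 ≈ 24.736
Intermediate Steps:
A = 25 (A = (9 - 4)**2 = 5**2 = 25)
A - (-134 + 212)/(52 + 244) = 25 - (-134 + 212)/(52 + 244) = 25 - 78/296 = 25 - 1*39/148 = 25 - 39/148 = 3661/148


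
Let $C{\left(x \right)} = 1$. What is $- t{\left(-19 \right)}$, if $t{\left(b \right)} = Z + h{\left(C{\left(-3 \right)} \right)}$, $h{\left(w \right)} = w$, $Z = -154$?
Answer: $153$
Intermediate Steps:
$t{\left(b \right)} = -153$ ($t{\left(b \right)} = -154 + 1 = -153$)
$- t{\left(-19 \right)} = \left(-1\right) \left(-153\right) = 153$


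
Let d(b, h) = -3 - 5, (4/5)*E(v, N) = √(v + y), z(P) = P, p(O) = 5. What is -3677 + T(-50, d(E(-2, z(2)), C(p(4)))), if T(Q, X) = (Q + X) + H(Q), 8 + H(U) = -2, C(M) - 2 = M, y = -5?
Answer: -3745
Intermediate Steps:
C(M) = 2 + M
H(U) = -10 (H(U) = -8 - 2 = -10)
E(v, N) = 5*√(-5 + v)/4 (E(v, N) = 5*√(v - 5)/4 = 5*√(-5 + v)/4)
d(b, h) = -8
T(Q, X) = -10 + Q + X (T(Q, X) = (Q + X) - 10 = -10 + Q + X)
-3677 + T(-50, d(E(-2, z(2)), C(p(4)))) = -3677 + (-10 - 50 - 8) = -3677 - 68 = -3745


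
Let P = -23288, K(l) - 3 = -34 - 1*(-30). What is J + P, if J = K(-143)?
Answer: -23289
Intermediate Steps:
K(l) = -1 (K(l) = 3 + (-34 - 1*(-30)) = 3 + (-34 + 30) = 3 - 4 = -1)
J = -1
J + P = -1 - 23288 = -23289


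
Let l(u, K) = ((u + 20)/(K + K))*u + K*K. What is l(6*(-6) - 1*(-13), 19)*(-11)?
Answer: -151657/38 ≈ -3991.0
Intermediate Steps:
l(u, K) = K² + u*(20 + u)/(2*K) (l(u, K) = ((20 + u)/((2*K)))*u + K² = ((20 + u)*(1/(2*K)))*u + K² = ((20 + u)/(2*K))*u + K² = u*(20 + u)/(2*K) + K² = K² + u*(20 + u)/(2*K))
l(6*(-6) - 1*(-13), 19)*(-11) = ((19³ + (6*(-6) - 1*(-13))²/2 + 10*(6*(-6) - 1*(-13)))/19)*(-11) = ((6859 + (-36 + 13)²/2 + 10*(-36 + 13))/19)*(-11) = ((6859 + (½)*(-23)² + 10*(-23))/19)*(-11) = ((6859 + (½)*529 - 230)/19)*(-11) = ((6859 + 529/2 - 230)/19)*(-11) = ((1/19)*(13787/2))*(-11) = (13787/38)*(-11) = -151657/38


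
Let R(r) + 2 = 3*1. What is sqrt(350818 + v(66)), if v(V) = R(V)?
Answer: sqrt(350819) ≈ 592.30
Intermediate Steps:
R(r) = 1 (R(r) = -2 + 3*1 = -2 + 3 = 1)
v(V) = 1
sqrt(350818 + v(66)) = sqrt(350818 + 1) = sqrt(350819)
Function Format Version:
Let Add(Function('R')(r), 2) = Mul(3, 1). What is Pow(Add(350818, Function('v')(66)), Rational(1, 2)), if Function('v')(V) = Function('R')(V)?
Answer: Pow(350819, Rational(1, 2)) ≈ 592.30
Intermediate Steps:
Function('R')(r) = 1 (Function('R')(r) = Add(-2, Mul(3, 1)) = Add(-2, 3) = 1)
Function('v')(V) = 1
Pow(Add(350818, Function('v')(66)), Rational(1, 2)) = Pow(Add(350818, 1), Rational(1, 2)) = Pow(350819, Rational(1, 2))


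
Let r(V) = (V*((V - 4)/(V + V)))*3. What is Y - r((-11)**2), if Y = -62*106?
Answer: -13495/2 ≈ -6747.5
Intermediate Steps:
Y = -6572
r(V) = -6 + 3*V/2 (r(V) = (V*((-4 + V)/((2*V))))*3 = (V*((-4 + V)*(1/(2*V))))*3 = (V*((-4 + V)/(2*V)))*3 = (-2 + V/2)*3 = -6 + 3*V/2)
Y - r((-11)**2) = -6572 - (-6 + (3/2)*(-11)**2) = -6572 - (-6 + (3/2)*121) = -6572 - (-6 + 363/2) = -6572 - 1*351/2 = -6572 - 351/2 = -13495/2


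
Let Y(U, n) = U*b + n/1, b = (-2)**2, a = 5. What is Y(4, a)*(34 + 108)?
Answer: 2982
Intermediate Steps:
b = 4
Y(U, n) = n + 4*U (Y(U, n) = U*4 + n/1 = 4*U + n*1 = 4*U + n = n + 4*U)
Y(4, a)*(34 + 108) = (5 + 4*4)*(34 + 108) = (5 + 16)*142 = 21*142 = 2982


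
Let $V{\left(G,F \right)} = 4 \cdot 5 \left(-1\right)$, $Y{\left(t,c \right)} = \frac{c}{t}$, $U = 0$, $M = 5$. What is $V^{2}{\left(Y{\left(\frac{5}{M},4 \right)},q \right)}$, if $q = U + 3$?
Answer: $400$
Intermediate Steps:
$q = 3$ ($q = 0 + 3 = 3$)
$V{\left(G,F \right)} = -20$ ($V{\left(G,F \right)} = 20 \left(-1\right) = -20$)
$V^{2}{\left(Y{\left(\frac{5}{M},4 \right)},q \right)} = \left(-20\right)^{2} = 400$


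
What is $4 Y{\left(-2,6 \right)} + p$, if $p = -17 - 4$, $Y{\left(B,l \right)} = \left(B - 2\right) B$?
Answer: $11$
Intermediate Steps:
$Y{\left(B,l \right)} = B \left(-2 + B\right)$ ($Y{\left(B,l \right)} = \left(-2 + B\right) B = B \left(-2 + B\right)$)
$p = -21$
$4 Y{\left(-2,6 \right)} + p = 4 \left(- 2 \left(-2 - 2\right)\right) - 21 = 4 \left(\left(-2\right) \left(-4\right)\right) - 21 = 4 \cdot 8 - 21 = 32 - 21 = 11$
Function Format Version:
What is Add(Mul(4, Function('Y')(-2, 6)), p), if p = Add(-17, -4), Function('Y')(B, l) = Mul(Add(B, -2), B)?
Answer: 11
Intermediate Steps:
Function('Y')(B, l) = Mul(B, Add(-2, B)) (Function('Y')(B, l) = Mul(Add(-2, B), B) = Mul(B, Add(-2, B)))
p = -21
Add(Mul(4, Function('Y')(-2, 6)), p) = Add(Mul(4, Mul(-2, Add(-2, -2))), -21) = Add(Mul(4, Mul(-2, -4)), -21) = Add(Mul(4, 8), -21) = Add(32, -21) = 11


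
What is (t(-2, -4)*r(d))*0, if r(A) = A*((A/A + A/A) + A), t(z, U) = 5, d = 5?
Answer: 0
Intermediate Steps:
r(A) = A*(2 + A) (r(A) = A*((1 + 1) + A) = A*(2 + A))
(t(-2, -4)*r(d))*0 = (5*(5*(2 + 5)))*0 = (5*(5*7))*0 = (5*35)*0 = 175*0 = 0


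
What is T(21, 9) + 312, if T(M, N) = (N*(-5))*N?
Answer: -93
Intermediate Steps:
T(M, N) = -5*N² (T(M, N) = (-5*N)*N = -5*N²)
T(21, 9) + 312 = -5*9² + 312 = -5*81 + 312 = -405 + 312 = -93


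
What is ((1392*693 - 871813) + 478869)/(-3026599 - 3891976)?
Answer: -571712/6918575 ≈ -0.082634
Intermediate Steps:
((1392*693 - 871813) + 478869)/(-3026599 - 3891976) = ((964656 - 871813) + 478869)/(-6918575) = (92843 + 478869)*(-1/6918575) = 571712*(-1/6918575) = -571712/6918575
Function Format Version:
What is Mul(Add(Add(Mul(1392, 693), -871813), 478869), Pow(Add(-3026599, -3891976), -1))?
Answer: Rational(-571712, 6918575) ≈ -0.082634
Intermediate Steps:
Mul(Add(Add(Mul(1392, 693), -871813), 478869), Pow(Add(-3026599, -3891976), -1)) = Mul(Add(Add(964656, -871813), 478869), Pow(-6918575, -1)) = Mul(Add(92843, 478869), Rational(-1, 6918575)) = Mul(571712, Rational(-1, 6918575)) = Rational(-571712, 6918575)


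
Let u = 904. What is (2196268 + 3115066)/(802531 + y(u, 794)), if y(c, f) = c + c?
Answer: 5311334/804339 ≈ 6.6034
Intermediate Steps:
y(c, f) = 2*c
(2196268 + 3115066)/(802531 + y(u, 794)) = (2196268 + 3115066)/(802531 + 2*904) = 5311334/(802531 + 1808) = 5311334/804339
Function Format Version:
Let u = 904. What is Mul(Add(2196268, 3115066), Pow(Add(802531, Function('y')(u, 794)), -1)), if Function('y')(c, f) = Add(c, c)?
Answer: Rational(5311334, 804339) ≈ 6.6034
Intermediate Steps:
Function('y')(c, f) = Mul(2, c)
Mul(Add(2196268, 3115066), Pow(Add(802531, Function('y')(u, 794)), -1)) = Mul(Add(2196268, 3115066), Pow(Add(802531, Mul(2, 904)), -1)) = Mul(5311334, Pow(Add(802531, 1808), -1)) = Mul(5311334, Pow(804339, -1)) = Mul(5311334, Rational(1, 804339)) = Rational(5311334, 804339)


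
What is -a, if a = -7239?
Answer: 7239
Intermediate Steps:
-a = -1*(-7239) = 7239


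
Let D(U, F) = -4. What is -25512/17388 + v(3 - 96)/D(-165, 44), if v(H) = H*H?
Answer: -12540905/5796 ≈ -2163.7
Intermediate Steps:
v(H) = H²
-25512/17388 + v(3 - 96)/D(-165, 44) = -25512/17388 + (3 - 96)²/(-4) = -25512*1/17388 + (-93)²*(-¼) = -2126/1449 + 8649*(-¼) = -2126/1449 - 8649/4 = -12540905/5796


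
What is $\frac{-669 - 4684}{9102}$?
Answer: $- \frac{5353}{9102} \approx -0.58811$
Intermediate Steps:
$\frac{-669 - 4684}{9102} = \left(-669 - 4684\right) \frac{1}{9102} = \left(-5353\right) \frac{1}{9102} = - \frac{5353}{9102}$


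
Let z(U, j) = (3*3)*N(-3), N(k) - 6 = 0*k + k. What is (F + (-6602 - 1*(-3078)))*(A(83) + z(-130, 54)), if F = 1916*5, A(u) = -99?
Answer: -436032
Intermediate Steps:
N(k) = 6 + k (N(k) = 6 + (0*k + k) = 6 + (0 + k) = 6 + k)
z(U, j) = 27 (z(U, j) = (3*3)*(6 - 3) = 9*3 = 27)
F = 9580
(F + (-6602 - 1*(-3078)))*(A(83) + z(-130, 54)) = (9580 + (-6602 - 1*(-3078)))*(-99 + 27) = (9580 + (-6602 + 3078))*(-72) = (9580 - 3524)*(-72) = 6056*(-72) = -436032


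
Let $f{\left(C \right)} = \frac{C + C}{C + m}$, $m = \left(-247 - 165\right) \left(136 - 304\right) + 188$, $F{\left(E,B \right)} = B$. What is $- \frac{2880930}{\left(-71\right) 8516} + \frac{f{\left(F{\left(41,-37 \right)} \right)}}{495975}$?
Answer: $\frac{698002631607283}{146493500138850} \approx 4.7647$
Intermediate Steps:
$m = 69404$ ($m = \left(-412\right) \left(-168\right) + 188 = 69216 + 188 = 69404$)
$f{\left(C \right)} = \frac{2 C}{69404 + C}$ ($f{\left(C \right)} = \frac{C + C}{C + 69404} = \frac{2 C}{69404 + C}$)
$- \frac{2880930}{\left(-71\right) 8516} + \frac{f{\left(F{\left(41,-37 \right)} \right)}}{495975} = - \frac{2880930}{\left(-71\right) 8516} + \frac{2 \left(-37\right) \frac{1}{69404 - 37}}{495975} = - \frac{2880930}{-604636} + 2 \left(-37\right) \frac{1}{69367} \cdot \frac{1}{495975} = \left(-2880930\right) \left(- \frac{1}{604636}\right) + 2 \left(-37\right) \frac{1}{69367} \cdot \frac{1}{495975} = \frac{1440465}{302318} - \frac{74}{34404297825} = \frac{698002631607283}{146493500138850}$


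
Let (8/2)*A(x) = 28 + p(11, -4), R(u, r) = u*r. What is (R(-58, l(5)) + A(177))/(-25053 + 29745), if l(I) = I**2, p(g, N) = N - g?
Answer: -1929/6256 ≈ -0.30834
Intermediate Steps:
R(u, r) = r*u
A(x) = 13/4 (A(x) = (28 + (-4 - 1*11))/4 = (28 + (-4 - 11))/4 = (28 - 15)/4 = (1/4)*13 = 13/4)
(R(-58, l(5)) + A(177))/(-25053 + 29745) = (5**2*(-58) + 13/4)/(-25053 + 29745) = (25*(-58) + 13/4)/4692 = (-1450 + 13/4)*(1/4692) = -5787/4*1/4692 = -1929/6256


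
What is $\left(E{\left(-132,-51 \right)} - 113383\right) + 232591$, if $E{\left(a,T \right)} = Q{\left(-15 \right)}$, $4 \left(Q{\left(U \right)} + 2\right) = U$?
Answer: $\frac{476809}{4} \approx 1.192 \cdot 10^{5}$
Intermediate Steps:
$Q{\left(U \right)} = -2 + \frac{U}{4}$
$E{\left(a,T \right)} = - \frac{23}{4}$ ($E{\left(a,T \right)} = -2 + \frac{1}{4} \left(-15\right) = -2 - \frac{15}{4} = - \frac{23}{4}$)
$\left(E{\left(-132,-51 \right)} - 113383\right) + 232591 = \left(- \frac{23}{4} - 113383\right) + 232591 = - \frac{453555}{4} + 232591 = \frac{476809}{4}$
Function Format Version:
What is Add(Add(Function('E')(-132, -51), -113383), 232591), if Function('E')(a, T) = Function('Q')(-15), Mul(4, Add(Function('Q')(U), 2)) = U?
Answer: Rational(476809, 4) ≈ 1.1920e+5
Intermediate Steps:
Function('Q')(U) = Add(-2, Mul(Rational(1, 4), U))
Function('E')(a, T) = Rational(-23, 4) (Function('E')(a, T) = Add(-2, Mul(Rational(1, 4), -15)) = Add(-2, Rational(-15, 4)) = Rational(-23, 4))
Add(Add(Function('E')(-132, -51), -113383), 232591) = Add(Add(Rational(-23, 4), -113383), 232591) = Add(Rational(-453555, 4), 232591) = Rational(476809, 4)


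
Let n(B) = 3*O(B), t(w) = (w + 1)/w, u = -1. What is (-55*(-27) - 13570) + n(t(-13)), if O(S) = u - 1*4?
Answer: -12100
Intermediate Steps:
O(S) = -5 (O(S) = -1 - 1*4 = -1 - 4 = -5)
t(w) = (1 + w)/w
n(B) = -15 (n(B) = 3*(-5) = -15)
(-55*(-27) - 13570) + n(t(-13)) = (-55*(-27) - 13570) - 15 = (1485 - 13570) - 15 = -12085 - 15 = -12100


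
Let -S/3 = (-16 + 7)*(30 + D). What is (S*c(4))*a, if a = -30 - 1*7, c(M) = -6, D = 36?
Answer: 395604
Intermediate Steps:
a = -37 (a = -30 - 7 = -37)
S = 1782 (S = -3*(-16 + 7)*(30 + 36) = -(-27)*66 = -3*(-594) = 1782)
(S*c(4))*a = (1782*(-6))*(-37) = -10692*(-37) = 395604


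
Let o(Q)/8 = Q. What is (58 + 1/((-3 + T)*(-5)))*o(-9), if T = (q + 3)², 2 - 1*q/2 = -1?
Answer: -271428/65 ≈ -4175.8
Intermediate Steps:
q = 6 (q = 4 - 2*(-1) = 4 + 2 = 6)
T = 81 (T = (6 + 3)² = 9² = 81)
o(Q) = 8*Q
(58 + 1/((-3 + T)*(-5)))*o(-9) = (58 + 1/((-3 + 81)*(-5)))*(8*(-9)) = (58 + 1/(78*(-5)))*(-72) = (58 + 1/(-390))*(-72) = (58 - 1/390)*(-72) = (22619/390)*(-72) = -271428/65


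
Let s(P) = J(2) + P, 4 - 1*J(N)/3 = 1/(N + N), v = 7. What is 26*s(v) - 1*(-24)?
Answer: 997/2 ≈ 498.50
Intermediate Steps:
J(N) = 12 - 3/(2*N) (J(N) = 12 - 3/(N + N) = 12 - 3*1/(2*N) = 12 - 3/(2*N))
s(P) = 45/4 + P (s(P) = (12 - 3/2/2) + P = (12 - 3/2*1/2) + P = (12 - 3/4) + P = 45/4 + P)
26*s(v) - 1*(-24) = 26*(45/4 + 7) - 1*(-24) = 26*(73/4) + 24 = 949/2 + 24 = 997/2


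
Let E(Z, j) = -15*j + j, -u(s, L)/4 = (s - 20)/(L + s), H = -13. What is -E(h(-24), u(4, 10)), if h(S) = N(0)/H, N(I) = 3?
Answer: 64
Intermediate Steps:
u(s, L) = -4*(-20 + s)/(L + s) (u(s, L) = -4*(s - 20)/(L + s) = -4*(-20 + s)/(L + s))
h(S) = -3/13 (h(S) = 3/(-13) = 3*(-1/13) = -3/13)
E(Z, j) = -14*j
-E(h(-24), u(4, 10)) = -(-14)*4*(20 - 1*4)/(10 + 4) = -(-14)*4*(20 - 4)/14 = -(-14)*4*(1/14)*16 = -(-14)*32/7 = -1*(-64) = 64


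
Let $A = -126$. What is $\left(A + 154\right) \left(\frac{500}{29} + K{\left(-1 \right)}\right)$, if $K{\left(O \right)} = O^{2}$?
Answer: $\frac{14812}{29} \approx 510.76$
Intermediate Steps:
$\left(A + 154\right) \left(\frac{500}{29} + K{\left(-1 \right)}\right) = \left(-126 + 154\right) \left(\frac{500}{29} + \left(-1\right)^{2}\right) = 28 \left(500 \cdot \frac{1}{29} + 1\right) = 28 \left(\frac{500}{29} + 1\right) = 28 \cdot \frac{529}{29} = \frac{14812}{29}$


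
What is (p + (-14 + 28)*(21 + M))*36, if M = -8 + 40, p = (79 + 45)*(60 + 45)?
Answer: 495432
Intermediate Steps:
p = 13020 (p = 124*105 = 13020)
M = 32
(p + (-14 + 28)*(21 + M))*36 = (13020 + (-14 + 28)*(21 + 32))*36 = (13020 + 14*53)*36 = (13020 + 742)*36 = 13762*36 = 495432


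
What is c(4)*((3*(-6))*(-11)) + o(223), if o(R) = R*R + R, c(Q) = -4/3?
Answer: 49688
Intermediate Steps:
c(Q) = -4/3 (c(Q) = -4*⅓ = -4/3)
o(R) = R + R² (o(R) = R² + R = R + R²)
c(4)*((3*(-6))*(-11)) + o(223) = -4*3*(-6)*(-11)/3 + 223*(1 + 223) = -(-24)*(-11) + 223*224 = -4/3*198 + 49952 = -264 + 49952 = 49688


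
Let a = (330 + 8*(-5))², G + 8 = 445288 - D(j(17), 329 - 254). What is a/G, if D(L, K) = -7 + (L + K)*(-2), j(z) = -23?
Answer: 84100/445391 ≈ 0.18882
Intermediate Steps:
D(L, K) = -7 - 2*K - 2*L (D(L, K) = -7 + (K + L)*(-2) = -7 + (-2*K - 2*L) = -7 - 2*K - 2*L)
G = 445391 (G = -8 + (445288 - (-7 - 2*(329 - 254) - 2*(-23))) = -8 + (445288 - (-7 - 2*75 + 46)) = -8 + (445288 - (-7 - 150 + 46)) = -8 + (445288 - 1*(-111)) = -8 + (445288 + 111) = -8 + 445399 = 445391)
a = 84100 (a = (330 - 40)² = 290² = 84100)
a/G = 84100/445391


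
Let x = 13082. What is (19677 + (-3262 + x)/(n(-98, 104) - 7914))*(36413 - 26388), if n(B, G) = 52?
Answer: 775387404425/3931 ≈ 1.9725e+8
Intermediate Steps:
(19677 + (-3262 + x)/(n(-98, 104) - 7914))*(36413 - 26388) = (19677 + (-3262 + 13082)/(52 - 7914))*(36413 - 26388) = (19677 + 9820/(-7862))*10025 = (19677 + 9820*(-1/7862))*10025 = (19677 - 4910/3931)*10025 = (77345377/3931)*10025 = 775387404425/3931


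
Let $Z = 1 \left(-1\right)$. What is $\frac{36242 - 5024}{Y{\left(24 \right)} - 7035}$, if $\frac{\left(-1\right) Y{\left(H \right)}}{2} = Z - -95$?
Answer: $- \frac{31218}{7223} \approx -4.322$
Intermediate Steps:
$Z = -1$
$Y{\left(H \right)} = -188$ ($Y{\left(H \right)} = - 2 \left(-1 - -95\right) = - 2 \left(-1 + 95\right) = \left(-2\right) 94 = -188$)
$\frac{36242 - 5024}{Y{\left(24 \right)} - 7035} = \frac{36242 - 5024}{-188 - 7035} = \frac{31218}{-7223} = 31218 \left(- \frac{1}{7223}\right) = - \frac{31218}{7223}$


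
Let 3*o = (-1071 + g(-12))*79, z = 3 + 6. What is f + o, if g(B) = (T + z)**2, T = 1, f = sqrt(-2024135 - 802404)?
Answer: -76709/3 + I*sqrt(2826539) ≈ -25570.0 + 1681.2*I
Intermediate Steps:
f = I*sqrt(2826539) (f = sqrt(-2826539) = I*sqrt(2826539) ≈ 1681.2*I)
z = 9
g(B) = 100 (g(B) = (1 + 9)**2 = 10**2 = 100)
o = -76709/3 (o = ((-1071 + 100)*79)/3 = (-971*79)/3 = (1/3)*(-76709) = -76709/3 ≈ -25570.)
f + o = I*sqrt(2826539) - 76709/3 = -76709/3 + I*sqrt(2826539)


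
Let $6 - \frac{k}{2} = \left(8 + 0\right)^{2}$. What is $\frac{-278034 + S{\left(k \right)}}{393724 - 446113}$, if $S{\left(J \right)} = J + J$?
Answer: $\frac{278266}{52389} \approx 5.3115$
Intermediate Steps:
$k = -116$ ($k = 12 - 2 \left(8 + 0\right)^{2} = 12 - 2 \cdot 8^{2} = 12 - 128 = -116$)
$S{\left(J \right)} = 2 J$
$\frac{-278034 + S{\left(k \right)}}{393724 - 446113} = \frac{-278034 + 2 \left(-116\right)}{393724 - 446113} = \frac{-278034 - 232}{-52389} = \left(-278266\right) \left(- \frac{1}{52389}\right) = \frac{278266}{52389}$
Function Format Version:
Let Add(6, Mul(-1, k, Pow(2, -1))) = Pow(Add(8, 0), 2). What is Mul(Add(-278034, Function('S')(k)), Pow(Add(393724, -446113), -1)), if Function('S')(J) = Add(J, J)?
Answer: Rational(278266, 52389) ≈ 5.3115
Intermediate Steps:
k = -116 (k = Add(12, Mul(-2, Pow(Add(8, 0), 2))) = Add(12, Mul(-2, Pow(8, 2))) = Add(12, Mul(-2, 64)) = Add(12, -128) = -116)
Function('S')(J) = Mul(2, J)
Mul(Add(-278034, Function('S')(k)), Pow(Add(393724, -446113), -1)) = Mul(Add(-278034, Mul(2, -116)), Pow(Add(393724, -446113), -1)) = Mul(Add(-278034, -232), Pow(-52389, -1)) = Mul(-278266, Rational(-1, 52389)) = Rational(278266, 52389)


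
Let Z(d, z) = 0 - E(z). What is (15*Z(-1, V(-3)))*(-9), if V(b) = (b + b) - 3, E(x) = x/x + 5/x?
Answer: 60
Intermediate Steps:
E(x) = 1 + 5/x
V(b) = -3 + 2*b (V(b) = 2*b - 3 = -3 + 2*b)
Z(d, z) = -(5 + z)/z (Z(d, z) = 0 - (5 + z)/z = -(5 + z)/z)
(15*Z(-1, V(-3)))*(-9) = (15*((-5 - (-3 + 2*(-3)))/(-3 + 2*(-3))))*(-9) = (15*((-5 - (-3 - 6))/(-3 - 6)))*(-9) = (15*((-5 - 1*(-9))/(-9)))*(-9) = (15*(-(-5 + 9)/9))*(-9) = (15*(-⅑*4))*(-9) = (15*(-4/9))*(-9) = -20/3*(-9) = 60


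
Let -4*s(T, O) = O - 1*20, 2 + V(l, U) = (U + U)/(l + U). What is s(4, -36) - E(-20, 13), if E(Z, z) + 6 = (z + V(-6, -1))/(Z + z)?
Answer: 1059/49 ≈ 21.612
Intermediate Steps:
V(l, U) = -2 + 2*U/(U + l) (V(l, U) = -2 + (U + U)/(l + U) = -2 + (2*U)/(U + l) = -2 + 2*U/(U + l))
E(Z, z) = -6 + (-12/7 + z)/(Z + z) (E(Z, z) = -6 + (z - 2*(-6)/(-1 - 6))/(Z + z) = -6 + (z - 2*(-6)/(-7))/(Z + z) = -6 + (z - 2*(-6)*(-⅐))/(Z + z) = -6 + (z - 12/7)/(Z + z) = -6 + (-12/7 + z)/(Z + z))
s(T, O) = 5 - O/4 (s(T, O) = -(O - 1*20)/4 = -(O - 20)/4 = -(-20 + O)/4 = 5 - O/4)
s(4, -36) - E(-20, 13) = (5 - ¼*(-36)) - (-12/7 - 6*(-20) - 5*13)/(-20 + 13) = (5 + 9) - (-12/7 + 120 - 65)/(-7) = 14 - (-1)*373/(7*7) = 14 - 1*(-373/49) = 14 + 373/49 = 1059/49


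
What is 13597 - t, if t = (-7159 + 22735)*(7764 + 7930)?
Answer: -244436147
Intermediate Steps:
t = 244449744 (t = 15576*15694 = 244449744)
13597 - t = 13597 - 1*244449744 = 13597 - 244449744 = -244436147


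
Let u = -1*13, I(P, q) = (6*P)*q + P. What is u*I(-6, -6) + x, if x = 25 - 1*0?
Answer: -2705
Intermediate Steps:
I(P, q) = P + 6*P*q (I(P, q) = 6*P*q + P = P + 6*P*q)
x = 25 (x = 25 + 0 = 25)
u = -13
u*I(-6, -6) + x = -(-78)*(1 + 6*(-6)) + 25 = -(-78)*(1 - 36) + 25 = -(-78)*(-35) + 25 = -13*210 + 25 = -2730 + 25 = -2705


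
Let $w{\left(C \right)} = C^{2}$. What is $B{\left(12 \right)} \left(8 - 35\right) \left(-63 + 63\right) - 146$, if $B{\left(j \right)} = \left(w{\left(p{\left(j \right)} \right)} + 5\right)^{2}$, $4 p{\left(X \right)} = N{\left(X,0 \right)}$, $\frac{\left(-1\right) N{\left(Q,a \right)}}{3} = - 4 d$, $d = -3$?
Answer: $-146$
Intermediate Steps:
$N{\left(Q,a \right)} = -36$ ($N{\left(Q,a \right)} = - 3 \left(\left(-4\right) \left(-3\right)\right) = \left(-3\right) 12 = -36$)
$p{\left(X \right)} = -9$ ($p{\left(X \right)} = \frac{1}{4} \left(-36\right) = -9$)
$B{\left(j \right)} = 7396$ ($B{\left(j \right)} = \left(\left(-9\right)^{2} + 5\right)^{2} = \left(81 + 5\right)^{2} = 86^{2} = 7396$)
$B{\left(12 \right)} \left(8 - 35\right) \left(-63 + 63\right) - 146 = 7396 \left(8 - 35\right) \left(-63 + 63\right) - 146 = 7396 \left(\left(-27\right) 0\right) - 146 = 7396 \cdot 0 - 146 = 0 - 146 = -146$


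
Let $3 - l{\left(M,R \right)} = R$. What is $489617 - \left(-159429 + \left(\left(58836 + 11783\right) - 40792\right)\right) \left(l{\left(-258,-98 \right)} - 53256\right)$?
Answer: $-6888504693$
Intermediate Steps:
$l{\left(M,R \right)} = 3 - R$
$489617 - \left(-159429 + \left(\left(58836 + 11783\right) - 40792\right)\right) \left(l{\left(-258,-98 \right)} - 53256\right) = 489617 - \left(-159429 + \left(\left(58836 + 11783\right) - 40792\right)\right) \left(\left(3 - -98\right) - 53256\right) = 489617 - \left(-159429 + \left(70619 - 40792\right)\right) \left(\left(3 + 98\right) - 53256\right) = 489617 - \left(-159429 + 29827\right) \left(101 - 53256\right) = 489617 - \left(-129602\right) \left(-53155\right) = 489617 - 6888994310 = -6888504693$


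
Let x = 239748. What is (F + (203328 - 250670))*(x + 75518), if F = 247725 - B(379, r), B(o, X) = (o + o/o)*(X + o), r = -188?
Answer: 40291940598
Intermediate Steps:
B(o, X) = (1 + o)*(X + o) (B(o, X) = (o + 1)*(X + o) = (1 + o)*(X + o))
F = 175145 (F = 247725 - (-188 + 379 + 379² - 188*379) = 247725 - (-188 + 379 + 143641 - 71252) = 247725 - 1*72580 = 247725 - 72580 = 175145)
(F + (203328 - 250670))*(x + 75518) = (175145 + (203328 - 250670))*(239748 + 75518) = (175145 - 47342)*315266 = 127803*315266 = 40291940598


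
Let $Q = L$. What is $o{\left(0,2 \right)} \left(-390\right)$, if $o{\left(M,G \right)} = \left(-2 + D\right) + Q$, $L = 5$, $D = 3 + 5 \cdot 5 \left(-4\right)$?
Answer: $36660$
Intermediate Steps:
$D = -97$ ($D = 3 + 5 \left(-20\right) = 3 - 100 = -97$)
$Q = 5$
$o{\left(M,G \right)} = -94$ ($o{\left(M,G \right)} = \left(-2 - 97\right) + 5 = -99 + 5 = -94$)
$o{\left(0,2 \right)} \left(-390\right) = \left(-94\right) \left(-390\right) = 36660$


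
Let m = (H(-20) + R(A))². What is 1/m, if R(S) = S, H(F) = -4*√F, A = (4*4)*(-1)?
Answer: 1/(64*(2 + I*√5)²) ≈ -0.0001929 - 0.0017254*I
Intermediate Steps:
A = -16 (A = 16*(-1) = -16)
m = (-16 - 8*I*√5)² (m = (-8*I*√5 - 16)² = (-16 - 8*I*√5)² ≈ -64.0 + 572.43*I)
1/m = 1/(-64 + 256*I*√5)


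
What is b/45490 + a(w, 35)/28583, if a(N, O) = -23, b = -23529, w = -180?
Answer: -673575677/1300240670 ≈ -0.51804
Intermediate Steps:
b/45490 + a(w, 35)/28583 = -23529/45490 - 23/28583 = -673575677/1300240670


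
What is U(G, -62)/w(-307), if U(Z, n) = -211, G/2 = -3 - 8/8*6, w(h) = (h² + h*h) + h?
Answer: -211/188191 ≈ -0.0011212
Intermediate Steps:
w(h) = h + 2*h² (w(h) = (h² + h²) + h = 2*h² + h = h + 2*h²)
G = -18 (G = 2*(-3 - 8/8*6) = 2*(-3 - 8*⅛*6) = 2*(-3 - 1*6) = 2*(-3 - 6) = 2*(-9) = -18)
U(G, -62)/w(-307) = -211*(-1/(307*(1 + 2*(-307)))) = -211*(-1/(307*(1 - 614))) = -211/((-307*(-613))) = -211/188191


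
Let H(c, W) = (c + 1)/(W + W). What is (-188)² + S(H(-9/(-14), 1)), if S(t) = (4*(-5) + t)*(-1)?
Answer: 990169/28 ≈ 35363.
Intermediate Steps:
H(c, W) = (1 + c)/(2*W) (H(c, W) = (1 + c)/((2*W)) = (1 + c)*(1/(2*W)) = (1 + c)/(2*W))
S(t) = 20 - t (S(t) = (-20 + t)*(-1) = 20 - t)
(-188)² + S(H(-9/(-14), 1)) = (-188)² + (20 - (1 - 9/(-14))/(2*1)) = 35344 + (20 - (1 - 9*(-1/14))/2) = 35344 + (20 - (1 + 9/14)/2) = 35344 + (20 - 23/(2*14)) = 35344 + (20 - 1*23/28) = 35344 + (20 - 23/28) = 35344 + 537/28 = 990169/28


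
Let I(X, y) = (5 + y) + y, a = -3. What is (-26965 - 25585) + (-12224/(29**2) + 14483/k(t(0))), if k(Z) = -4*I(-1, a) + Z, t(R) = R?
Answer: -164646893/3364 ≈ -48944.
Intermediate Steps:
I(X, y) = 5 + 2*y
k(Z) = 4 + Z (k(Z) = -4*(5 + 2*(-3)) + Z = -4*(5 - 6) + Z = -4*(-1) + Z = 4 + Z)
(-26965 - 25585) + (-12224/(29**2) + 14483/k(t(0))) = (-26965 - 25585) + (-12224/(29**2) + 14483/(4 + 0)) = -52550 + (-12224/841 + 14483/4) = -52550 + 12131307/3364 = -164646893/3364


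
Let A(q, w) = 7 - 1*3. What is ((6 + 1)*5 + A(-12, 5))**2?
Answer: 1521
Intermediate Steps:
A(q, w) = 4 (A(q, w) = 7 - 3 = 4)
((6 + 1)*5 + A(-12, 5))**2 = ((6 + 1)*5 + 4)**2 = (7*5 + 4)**2 = (35 + 4)**2 = 39**2 = 1521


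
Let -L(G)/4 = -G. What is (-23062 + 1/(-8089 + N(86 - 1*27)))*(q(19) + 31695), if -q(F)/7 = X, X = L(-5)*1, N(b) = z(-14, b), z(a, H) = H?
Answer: -1179091110987/1606 ≈ -7.3418e+8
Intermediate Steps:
L(G) = 4*G (L(G) = -(-4)*G = 4*G)
N(b) = b
X = -20 (X = (4*(-5))*1 = -20*1 = -20)
q(F) = 140 (q(F) = -7*(-20) = 140)
(-23062 + 1/(-8089 + N(86 - 1*27)))*(q(19) + 31695) = (-23062 + 1/(-8089 + (86 - 1*27)))*(140 + 31695) = (-23062 + 1/(-8089 + (86 - 27)))*31835 = (-23062 + 1/(-8089 + 59))*31835 = (-23062 + 1/(-8030))*31835 = (-23062 - 1/8030)*31835 = -185187861/8030*31835 = -1179091110987/1606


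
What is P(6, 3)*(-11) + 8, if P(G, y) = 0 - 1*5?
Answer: 63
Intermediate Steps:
P(G, y) = -5 (P(G, y) = 0 - 5 = -5)
P(6, 3)*(-11) + 8 = -5*(-11) + 8 = 55 + 8 = 63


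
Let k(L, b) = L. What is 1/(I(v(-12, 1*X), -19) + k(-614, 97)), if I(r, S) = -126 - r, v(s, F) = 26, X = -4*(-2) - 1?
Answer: -1/766 ≈ -0.0013055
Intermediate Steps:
X = 7 (X = 8 - 1 = 7)
1/(I(v(-12, 1*X), -19) + k(-614, 97)) = 1/((-126 - 1*26) - 614) = 1/((-126 - 26) - 614) = 1/(-152 - 614) = 1/(-766) = -1/766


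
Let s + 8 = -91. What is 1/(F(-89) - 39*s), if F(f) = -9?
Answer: 1/3852 ≈ 0.00025961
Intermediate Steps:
s = -99 (s = -8 - 91 = -99)
1/(F(-89) - 39*s) = 1/(-9 - 39*(-99)) = 1/(-9 + 3861) = 1/3852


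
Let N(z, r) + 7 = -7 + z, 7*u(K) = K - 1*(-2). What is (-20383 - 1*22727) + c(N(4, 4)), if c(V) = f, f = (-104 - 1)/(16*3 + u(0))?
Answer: -14571915/338 ≈ -43112.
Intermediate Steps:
u(K) = 2/7 + K/7 (u(K) = (K - 1*(-2))/7 = (K + 2)/7 = (2 + K)/7 = 2/7 + K/7)
N(z, r) = -14 + z (N(z, r) = -7 + (-7 + z) = -14 + z)
f = -735/338 (f = (-104 - 1)/(16*3 + (2/7 + (⅐)*0)) = -105/(48 + (2/7 + 0)) = -105/(48 + 2/7) = -105/338/7 = -105*7/338 = -735/338 ≈ -2.1746)
c(V) = -735/338
(-20383 - 1*22727) + c(N(4, 4)) = (-20383 - 1*22727) - 735/338 = (-20383 - 22727) - 735/338 = -43110 - 735/338 = -14571915/338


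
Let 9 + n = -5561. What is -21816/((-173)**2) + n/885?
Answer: -37202338/5297433 ≈ -7.0227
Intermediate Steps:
n = -5570 (n = -9 - 5561 = -5570)
-21816/((-173)**2) + n/885 = -21816/((-173)**2) - 5570/885 = -21816/29929 - 5570*1/885 = -21816*1/29929 - 1114/177 = -21816/29929 - 1114/177 = -37202338/5297433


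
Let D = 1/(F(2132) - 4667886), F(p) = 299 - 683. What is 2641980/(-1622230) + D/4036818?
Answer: -4978799781683444503/3057085356376683780 ≈ -1.6286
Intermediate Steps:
F(p) = -384
D = -1/4668270 (D = 1/(-384 - 4667886) = 1/(-4668270) = -1/4668270 ≈ -2.1421e-7)
2641980/(-1622230) + D/4036818 = 2641980/(-1622230) - 1/4668270/4036818 = 2641980*(-1/1622230) - 1/4668270*1/4036818 = -264198/162223 - 1/18844956364860 = -4978799781683444503/3057085356376683780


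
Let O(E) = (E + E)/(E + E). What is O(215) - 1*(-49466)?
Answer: 49467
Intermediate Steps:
O(E) = 1 (O(E) = (2*E)/((2*E)) = (2*E)*(1/(2*E)) = 1)
O(215) - 1*(-49466) = 1 - 1*(-49466) = 1 + 49466 = 49467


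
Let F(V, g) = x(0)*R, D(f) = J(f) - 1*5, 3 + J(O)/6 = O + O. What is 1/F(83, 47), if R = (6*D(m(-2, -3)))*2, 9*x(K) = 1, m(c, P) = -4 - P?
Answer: -3/140 ≈ -0.021429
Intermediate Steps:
J(O) = -18 + 12*O (J(O) = -18 + 6*(O + O) = -18 + 6*(2*O) = -18 + 12*O)
x(K) = 1/9 (x(K) = (1/9)*1 = 1/9)
D(f) = -23 + 12*f (D(f) = (-18 + 12*f) - 1*5 = (-18 + 12*f) - 5 = -23 + 12*f)
R = -420 (R = (6*(-23 + 12*(-4 - 1*(-3))))*2 = (6*(-23 + 12*(-4 + 3)))*2 = (6*(-23 + 12*(-1)))*2 = (6*(-23 - 12))*2 = (6*(-35))*2 = -210*2 = -420)
F(V, g) = -140/3 (F(V, g) = (1/9)*(-420) = -140/3)
1/F(83, 47) = 1/(-140/3) = -3/140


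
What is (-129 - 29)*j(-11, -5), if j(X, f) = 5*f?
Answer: 3950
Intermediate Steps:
(-129 - 29)*j(-11, -5) = (-129 - 29)*(5*(-5)) = -158*(-25) = 3950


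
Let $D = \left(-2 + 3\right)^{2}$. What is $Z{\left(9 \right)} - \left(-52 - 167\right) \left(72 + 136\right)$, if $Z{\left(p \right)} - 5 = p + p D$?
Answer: $45575$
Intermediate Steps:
$D = 1$ ($D = 1^{2} = 1$)
$Z{\left(p \right)} = 5 + 2 p$ ($Z{\left(p \right)} = 5 + \left(p + p 1\right) = 5 + \left(p + p\right) = 5 + 2 p$)
$Z{\left(9 \right)} - \left(-52 - 167\right) \left(72 + 136\right) = \left(5 + 2 \cdot 9\right) - \left(-52 - 167\right) \left(72 + 136\right) = \left(5 + 18\right) - \left(-219\right) 208 = 23 - -45552 = 23 + 45552 = 45575$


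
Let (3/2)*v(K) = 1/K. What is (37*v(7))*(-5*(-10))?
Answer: 3700/21 ≈ 176.19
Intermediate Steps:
v(K) = 2/(3*K)
(37*v(7))*(-5*(-10)) = (37*((⅔)/7))*(-5*(-10)) = (37*((⅔)*(⅐)))*50 = (37*(2/21))*50 = (74/21)*50 = 3700/21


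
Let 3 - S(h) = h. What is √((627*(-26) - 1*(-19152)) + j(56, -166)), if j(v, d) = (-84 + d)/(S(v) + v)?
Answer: 10*√249/3 ≈ 52.599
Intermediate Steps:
S(h) = 3 - h
j(v, d) = -28 + d/3 (j(v, d) = (-84 + d)/((3 - v) + v) = (-84 + d)/3 = (-84 + d)*(⅓) = -28 + d/3)
√((627*(-26) - 1*(-19152)) + j(56, -166)) = √((627*(-26) - 1*(-19152)) + (-28 + (⅓)*(-166))) = √((-16302 + 19152) + (-28 - 166/3)) = √(2850 - 250/3) = √(8300/3) = 10*√249/3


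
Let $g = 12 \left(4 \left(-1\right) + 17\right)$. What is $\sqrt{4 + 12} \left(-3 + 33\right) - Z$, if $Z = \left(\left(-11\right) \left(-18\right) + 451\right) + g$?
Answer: $-685$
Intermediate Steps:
$g = 156$ ($g = 12 \left(-4 + 17\right) = 12 \cdot 13 = 156$)
$Z = 805$ ($Z = \left(\left(-11\right) \left(-18\right) + 451\right) + 156 = \left(198 + 451\right) + 156 = 649 + 156 = 805$)
$\sqrt{4 + 12} \left(-3 + 33\right) - Z = \sqrt{4 + 12} \left(-3 + 33\right) - 805 = \sqrt{16} \cdot 30 - 805 = 4 \cdot 30 - 805 = 120 - 805 = -685$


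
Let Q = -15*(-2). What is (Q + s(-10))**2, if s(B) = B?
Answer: 400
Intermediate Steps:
Q = 30
(Q + s(-10))**2 = (30 - 10)**2 = 20**2 = 400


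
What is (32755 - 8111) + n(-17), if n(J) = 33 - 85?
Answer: 24592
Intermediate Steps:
n(J) = -52
(32755 - 8111) + n(-17) = (32755 - 8111) - 52 = 24644 - 52 = 24592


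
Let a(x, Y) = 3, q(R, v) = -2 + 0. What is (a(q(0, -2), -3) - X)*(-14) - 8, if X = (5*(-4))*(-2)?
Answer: 510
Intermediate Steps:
q(R, v) = -2
X = 40 (X = -20*(-2) = 40)
(a(q(0, -2), -3) - X)*(-14) - 8 = (3 - 1*40)*(-14) - 8 = (3 - 40)*(-14) - 8 = -37*(-14) - 8 = 518 - 8 = 510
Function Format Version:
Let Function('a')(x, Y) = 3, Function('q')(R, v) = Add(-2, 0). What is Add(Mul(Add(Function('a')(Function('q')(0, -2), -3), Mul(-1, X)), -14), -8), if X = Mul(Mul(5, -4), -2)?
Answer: 510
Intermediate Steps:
Function('q')(R, v) = -2
X = 40 (X = Mul(-20, -2) = 40)
Add(Mul(Add(Function('a')(Function('q')(0, -2), -3), Mul(-1, X)), -14), -8) = Add(Mul(Add(3, Mul(-1, 40)), -14), -8) = Add(Mul(Add(3, -40), -14), -8) = Add(Mul(-37, -14), -8) = Add(518, -8) = 510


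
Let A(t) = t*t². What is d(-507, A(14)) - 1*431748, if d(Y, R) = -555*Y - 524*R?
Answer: -1588219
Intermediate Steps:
A(t) = t³
d(-507, A(14)) - 1*431748 = (-555*(-507) - 524*14³) - 1*431748 = (281385 - 524*2744) - 431748 = (281385 - 1437856) - 431748 = -1156471 - 431748 = -1588219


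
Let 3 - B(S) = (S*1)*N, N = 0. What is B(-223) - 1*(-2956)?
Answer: 2959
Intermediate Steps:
B(S) = 3 (B(S) = 3 - S*1*0 = 3 - S*0 = 3 - 1*0 = 3 + 0 = 3)
B(-223) - 1*(-2956) = 3 - 1*(-2956) = 3 + 2956 = 2959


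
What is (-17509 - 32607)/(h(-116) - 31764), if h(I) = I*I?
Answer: 12529/4577 ≈ 2.7374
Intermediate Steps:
h(I) = I²
(-17509 - 32607)/(h(-116) - 31764) = (-17509 - 32607)/((-116)² - 31764) = -50116/(13456 - 31764) = -50116/(-18308) = -50116*(-1/18308) = 12529/4577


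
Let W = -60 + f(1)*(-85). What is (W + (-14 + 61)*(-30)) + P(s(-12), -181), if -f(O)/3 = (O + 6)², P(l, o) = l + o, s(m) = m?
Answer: 10832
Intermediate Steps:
f(O) = -3*(6 + O)² (f(O) = -3*(O + 6)² = -3*(6 + O)²)
W = 12435 (W = -60 - 3*(6 + 1)²*(-85) = -60 - 3*7²*(-85) = -60 - 3*49*(-85) = -60 - 147*(-85) = -60 + 12495 = 12435)
(W + (-14 + 61)*(-30)) + P(s(-12), -181) = (12435 + (-14 + 61)*(-30)) + (-12 - 181) = (12435 + 47*(-30)) - 193 = (12435 - 1410) - 193 = 11025 - 193 = 10832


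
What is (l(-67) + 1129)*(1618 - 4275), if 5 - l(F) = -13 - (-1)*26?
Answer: -2978497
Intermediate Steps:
l(F) = -8 (l(F) = 5 - (-13 - (-1)*26) = 5 - (-13 - 1*(-26)) = 5 - (-13 + 26) = 5 - 1*13 = 5 - 13 = -8)
(l(-67) + 1129)*(1618 - 4275) = (-8 + 1129)*(1618 - 4275) = 1121*(-2657) = -2978497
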